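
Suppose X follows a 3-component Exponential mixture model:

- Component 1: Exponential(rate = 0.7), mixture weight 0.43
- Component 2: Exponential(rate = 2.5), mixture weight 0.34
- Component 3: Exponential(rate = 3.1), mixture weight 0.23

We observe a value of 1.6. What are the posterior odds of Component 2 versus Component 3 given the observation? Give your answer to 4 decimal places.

3.1135

Posterior odds = (π_i f_i(x)) / (π_j f_j(x)); the normalising sum cancels.
Exponential densities:
  p_1 = 0.7·e^(−0.7·1.6) = 0.7·e^(−1.1200) = 0.228396
  p_2 = 2.5·e^(−2.5·1.6) = 2.5·e^(−4.0000) = 0.0457891
  p_3 = 3.1·e^(−3.1·1.6) = 3.1·e^(−4.9600) = 0.0217401
Posterior odds = (π_2·p_2) / (π_3·p_3) = (0.34·0.0457891) / (0.23·0.0217401) = 0.0155683 / 0.00500022 ≈ 3.1135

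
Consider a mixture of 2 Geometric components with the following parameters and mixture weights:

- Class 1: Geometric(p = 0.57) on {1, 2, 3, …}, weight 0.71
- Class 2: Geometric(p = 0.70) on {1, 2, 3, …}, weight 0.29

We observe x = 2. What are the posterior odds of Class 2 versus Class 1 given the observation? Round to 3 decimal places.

0.350

Since P(k|x) ∝ π_k f_k(x), the posterior odds are π_i f_i(x) / (π_j f_j(x)).
Component likelihoods at x = 2:
  p_1 = 0.57·(1−0.57)^1 = 0.57·0.43 = 0.2451
  p_2 = 0.70·(1−0.70)^1 = 0.70·0.3 = 0.21
Posterior odds = (π_2·p_2) / (π_1·p_1) = (0.29·0.21) / (0.71·0.2451) = 0.0609 / 0.174021 ≈ 0.350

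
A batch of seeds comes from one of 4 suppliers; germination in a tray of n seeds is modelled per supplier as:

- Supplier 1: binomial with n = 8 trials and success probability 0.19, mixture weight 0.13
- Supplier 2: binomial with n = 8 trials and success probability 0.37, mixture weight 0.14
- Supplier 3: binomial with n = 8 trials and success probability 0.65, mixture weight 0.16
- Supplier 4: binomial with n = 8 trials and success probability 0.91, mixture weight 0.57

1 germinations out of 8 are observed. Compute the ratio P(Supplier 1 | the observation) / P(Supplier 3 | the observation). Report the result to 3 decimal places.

84.447

The posterior odds equal the prior odds times the likelihood ratio: (π_i/π_j)·(f_i(x)/f_j(x)).
Binomial probabilities:
  L_1 = 0.347727
  L_2 = 0.116594
  L_3 = 0.00334564
  L_4 = 3.482e-07
0.0452045 / 0.000535303 ≈ 84.447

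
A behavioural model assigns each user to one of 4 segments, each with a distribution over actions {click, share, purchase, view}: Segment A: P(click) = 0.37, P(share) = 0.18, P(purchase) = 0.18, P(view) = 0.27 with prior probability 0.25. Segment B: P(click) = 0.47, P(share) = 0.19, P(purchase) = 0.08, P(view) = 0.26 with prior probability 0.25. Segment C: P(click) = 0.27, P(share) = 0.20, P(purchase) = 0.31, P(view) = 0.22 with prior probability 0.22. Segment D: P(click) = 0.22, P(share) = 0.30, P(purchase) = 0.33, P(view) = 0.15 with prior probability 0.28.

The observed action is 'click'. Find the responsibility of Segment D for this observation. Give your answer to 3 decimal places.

P(component k | x) = P(Z=k)·f_k(x) / marginal(x), where marginal(x) = Σ_j P(Z=j)·f_j(x).
Component likelihoods at x = 'click':
  p_A = 0.37
  p_B = 0.47
  p_C = 0.27
  p_D = 0.22
Unnormalised posteriors:
  P(Z=A)·p_A = 0.25 × 0.37 = 0.0925
  P(Z=B)·p_B = 0.25 × 0.47 = 0.1175
  P(Z=C)·p_C = 0.22 × 0.27 = 0.0594
  P(Z=D)·p_D = 0.28 × 0.22 = 0.0616
Evidence: 0.0925 + 0.1175 + 0.0594 + 0.0616 = 0.331
P(Segment D | 'click') ≈ 0.186

0.186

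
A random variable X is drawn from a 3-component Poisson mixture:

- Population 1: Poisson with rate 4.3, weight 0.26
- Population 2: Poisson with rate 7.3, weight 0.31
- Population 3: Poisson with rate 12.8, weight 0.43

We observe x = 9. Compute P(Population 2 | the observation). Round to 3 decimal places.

P(component k | x) = π_k·f_k(x) / marginal(x), where marginal(x) = Σ_j π_j·f_j(x).
Poisson probabilities:
  L_1 = e^(−4.3)·4.3^9/9! = 0.0187926
  L_2 = e^(−7.3)·7.3^9/9! = 0.109596
  L_3 = e^(−12.8)·12.8^9/9! = 0.0701709
Prior × likelihood for each component:
  π_1·L_1 = 0.26 × 0.0187926 = 0.00488608
  π_2·L_2 = 0.31 × 0.109596 = 0.0339746
  π_3·L_3 = 0.43 × 0.0701709 = 0.0301735
Marginal: 0.00488608 + 0.0339746 + 0.0301735 = 0.0690342
P(Population 2 | 9) ≈ 0.492

0.492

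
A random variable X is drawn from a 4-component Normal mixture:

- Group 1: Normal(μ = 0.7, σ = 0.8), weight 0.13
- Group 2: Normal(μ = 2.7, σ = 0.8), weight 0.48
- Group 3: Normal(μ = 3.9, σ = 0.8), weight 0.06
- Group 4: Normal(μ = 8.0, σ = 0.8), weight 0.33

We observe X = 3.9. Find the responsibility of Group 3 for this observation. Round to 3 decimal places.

0.278

By Bayes' theorem, P(k | x) = w_k f_k(x) / Σ_j w_j f_j(x).
Evaluate each component's likelihood at the observed value:
  p_1 = 0.000167288
  p_2 = 0.161897
  p_3 = 0.498678
  p_4 = 9.86988e-07
Multiply by the mixture weights:
  w_1·p_1 = 0.13 × 0.000167288 = 2.17474e-05
  w_2·p_2 = 0.48 × 0.161897 = 0.0777106
  w_3·p_3 = 0.06 × 0.498678 = 0.0299207
  w_4·p_4 = 0.33 × 9.86988e-07 = 3.25706e-07
Sum: 2.17474e-05 + 0.0777106 + 0.0299207 + 3.25706e-07 = 0.107653
So the posterior for Group 3 is 0.0299207 / 0.107653 ≈ 0.278.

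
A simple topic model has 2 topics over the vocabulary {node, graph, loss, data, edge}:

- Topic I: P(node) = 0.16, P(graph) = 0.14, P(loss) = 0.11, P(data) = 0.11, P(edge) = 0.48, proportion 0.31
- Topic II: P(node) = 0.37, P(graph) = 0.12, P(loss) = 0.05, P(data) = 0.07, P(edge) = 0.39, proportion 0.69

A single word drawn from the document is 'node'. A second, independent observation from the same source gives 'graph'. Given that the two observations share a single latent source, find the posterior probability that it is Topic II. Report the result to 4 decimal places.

P(component k | x) = P(Z=k)·f_k(x) / marginal(x), where marginal(x) = Σ_j P(Z=j)·f_j(x).
Since both observations come from the same component, the likelihood for component k is f_k(x₁)·f_k(x₂).
  f_I = [0.16] × [0.14] = 0.0224
  f_II = [0.37] × [0.12] = 0.0444
Multiply by the mixture weights:
  P(Z=I)·f_I = 0.31 × 0.0224 = 0.006944
  P(Z=II)·f_II = 0.69 × 0.0444 = 0.030636
Sum: 0.006944 + 0.030636 = 0.03758
So the posterior for Topic II is 0.030636 / 0.03758 ≈ 0.8152.

0.8152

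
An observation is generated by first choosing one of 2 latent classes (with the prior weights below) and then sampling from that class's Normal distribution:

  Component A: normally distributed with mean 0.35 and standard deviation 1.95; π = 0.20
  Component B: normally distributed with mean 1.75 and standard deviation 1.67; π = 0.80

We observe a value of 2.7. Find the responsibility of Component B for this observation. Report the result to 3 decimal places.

By Bayes' theorem, P(k | x) = π_k f_k(x) / Σ_j π_j f_j(x).
Normal densities:
  p_A = (1/(1.95·√(2π)))·exp(−(2.7−0.35)²/(2·1.95²)) = 0.204586·exp(-0.72617) = 0.0989704
  p_B = (1/(1.67·√(2π)))·exp(−(2.7−1.75)²/(2·1.67²)) = 0.238888·exp(-0.16180) = 0.2032
Weight by the priors:
  π_A·p_A = 0.20 × 0.0989704 = 0.0197941
  π_B·p_B = 0.80 × 0.2032 = 0.16256
Denominator: 0.0197941 + 0.16256 = 0.182354
P(Component B | the observation) ≈ 0.891

0.891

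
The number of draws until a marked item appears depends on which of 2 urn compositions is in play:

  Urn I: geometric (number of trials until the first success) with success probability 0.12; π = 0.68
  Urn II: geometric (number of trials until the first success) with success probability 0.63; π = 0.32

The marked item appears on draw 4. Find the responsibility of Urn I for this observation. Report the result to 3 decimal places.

0.845

P(component k | x) = π_k·f_k(x) / marginal(x), where marginal(x) = Σ_j π_j·f_j(x).
Component likelihoods at x = 4:
  f_I = 0.12·(1−0.12)^3 = 0.12·0.681472 = 0.0817766
  f_II = 0.63·(1−0.63)^3 = 0.63·0.050653 = 0.0319114
Multiply by the mixture weights:
  π_I·f_I = 0.68 × 0.0817766 = 0.0556081
  π_II·f_II = 0.32 × 0.0319114 = 0.0102116
Evidence: 0.0556081 + 0.0102116 = 0.0658198
P(Urn I | data) = 0.0556081 / 0.0658198 ≈ 0.845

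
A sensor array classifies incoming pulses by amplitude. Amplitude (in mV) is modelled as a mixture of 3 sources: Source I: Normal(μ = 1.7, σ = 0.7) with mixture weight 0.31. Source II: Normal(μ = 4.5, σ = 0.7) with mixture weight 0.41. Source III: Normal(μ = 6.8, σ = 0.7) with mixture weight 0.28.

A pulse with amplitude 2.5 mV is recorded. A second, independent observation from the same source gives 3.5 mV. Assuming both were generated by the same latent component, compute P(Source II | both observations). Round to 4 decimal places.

0.2967

Posterior ∝ prior × likelihood, so P(k | x) ∝ w_k f_k(x); normalise over all components.
Since both observations come from the same component, the likelihood for component k is f_k(x₁)·f_k(x₂).
  p_I = [0.296614] × [0.0208921] = 0.00619687
  p_II = [0.00962014] × [0.205426] = 0.00197622
  p_III = [3.64609e-09] × [8.50796e-06] = 3.10208e-14
Unnormalised posteriors:
  w_I·p_I = 0.31 × 0.00619687 = 0.00192103
  w_II·p_II = 0.41 × 0.00197622 = 0.000810251
  w_III·p_III = 0.28 × 3.10208e-14 = 8.68582e-15
Sum: 0.00192103 + 0.000810251 + 8.68582e-15 = 0.00273128
Responsibility of Source II: 0.000810251 / 0.00273128 ≈ 0.2967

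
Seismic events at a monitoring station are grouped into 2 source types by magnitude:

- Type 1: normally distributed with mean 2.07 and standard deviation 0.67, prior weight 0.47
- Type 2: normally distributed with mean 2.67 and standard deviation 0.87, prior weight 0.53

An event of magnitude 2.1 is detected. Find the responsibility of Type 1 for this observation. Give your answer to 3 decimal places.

By Bayes' theorem, P(k | x) = π_k f_k(x) / Σ_j π_j f_j(x).
Normal densities:
  L_1 = (1/(0.67·√(2π)))·exp(−(2.1−2.07)²/(2·0.67²)) = 0.595436·exp(-0.00100) = 0.59484
  L_2 = (1/(0.87·√(2π)))·exp(−(2.1−2.67)²/(2·0.87²)) = 0.458554·exp(-0.21463) = 0.369982
Prior × likelihood for each component:
  π_1·L_1 = 0.47 × 0.59484 = 0.279575
  π_2·L_2 = 0.53 × 0.369982 = 0.19609
Sum: 0.279575 + 0.19609 = 0.475665
P(Type 1 | data) ≈ 0.588

0.588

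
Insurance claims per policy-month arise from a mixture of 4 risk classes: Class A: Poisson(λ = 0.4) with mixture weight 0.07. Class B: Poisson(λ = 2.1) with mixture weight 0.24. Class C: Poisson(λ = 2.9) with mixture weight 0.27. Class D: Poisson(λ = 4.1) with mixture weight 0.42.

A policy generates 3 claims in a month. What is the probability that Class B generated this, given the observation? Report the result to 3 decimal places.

Posterior ∝ prior × likelihood, so P(k | x) ∝ π_k f_k(x); normalise over all components.
Component likelihoods at x = 3 claims:
  L_A = e^(−0.4)·0.4^3/3! = 0.00715008
  L_B = e^(−2.1)·2.1^3/3! = 0.189011
  L_C = e^(−2.9)·2.9^3/3! = 0.22366
  L_D = e^(−4.1)·4.1^3/3! = 0.190368
Unnormalised posteriors:
  π_A·L_A = 0.07 × 0.00715008 = 0.000500506
  π_B·L_B = 0.24 × 0.189011 = 0.0453628
  π_C·L_C = 0.27 × 0.22366 = 0.0603883
  π_D·L_D = 0.42 × 0.190368 = 0.0799544
Marginal: 0.000500506 + 0.0453628 + 0.0603883 + 0.0799544 = 0.186206
P(Class B | 3 claims) ≈ 0.244

0.244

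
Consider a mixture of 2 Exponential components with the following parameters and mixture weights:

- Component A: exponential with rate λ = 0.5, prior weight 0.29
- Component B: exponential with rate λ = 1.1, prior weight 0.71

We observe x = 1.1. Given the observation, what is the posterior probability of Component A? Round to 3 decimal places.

0.264

Posterior ∝ prior × likelihood, so P(k | x) ∝ P(Z=k) f_k(x); normalise over all components.
Evaluate each component's likelihood at the observed value:
  p_A = 0.288475
  p_B = 0.328017
Prior × likelihood for each component:
  P(Z=A)·p_A = 0.29 × 0.288475 = 0.0836577
  P(Z=B)·p_B = 0.71 × 0.328017 = 0.232892
Sum: 0.0836577 + 0.232892 = 0.31655
P(Component A | x) ≈ 0.264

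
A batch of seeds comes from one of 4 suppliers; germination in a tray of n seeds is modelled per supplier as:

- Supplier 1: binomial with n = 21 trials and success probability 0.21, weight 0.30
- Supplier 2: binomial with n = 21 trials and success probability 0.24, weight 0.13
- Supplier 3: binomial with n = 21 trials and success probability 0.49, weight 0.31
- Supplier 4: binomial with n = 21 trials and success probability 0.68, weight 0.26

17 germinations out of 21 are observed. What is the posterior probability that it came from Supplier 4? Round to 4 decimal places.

0.9715

Apply Bayes' rule: the posterior for each component is proportional to its prior times its likelihood at x.
Evaluate each component's likelihood at the observed value:
  p_1 = 7.00326e-09
  p_2 = 5.80644e-08
  p_3 = 0.00219118
  p_4 = 0.0891899
Unnormalised posteriors:
  π_1·p_1 = 0.30 × 7.00326e-09 = 2.10098e-09
  π_2·p_2 = 0.13 × 5.80644e-08 = 7.54837e-09
  π_3·p_3 = 0.31 × 0.00219118 = 0.000679266
  π_4·p_4 = 0.26 × 0.0891899 = 0.0231894
Marginal: 2.10098e-09 + 7.54837e-09 + 0.000679266 + 0.0231894 = 0.0238686
P(Supplier 4 | x) = 0.0231894 / 0.0238686 ≈ 0.9715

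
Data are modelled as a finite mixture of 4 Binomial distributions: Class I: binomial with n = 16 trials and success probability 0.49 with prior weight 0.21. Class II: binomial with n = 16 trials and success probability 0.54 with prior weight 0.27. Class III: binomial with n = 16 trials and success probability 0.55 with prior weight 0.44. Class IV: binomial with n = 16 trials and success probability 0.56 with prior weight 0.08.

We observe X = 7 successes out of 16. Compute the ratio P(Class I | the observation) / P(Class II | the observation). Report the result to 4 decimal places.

Since P(k|x) ∝ P(Z=k) f_k(x), the posterior odds are P(Z=i) f_i(x) / (P(Z=j) f_j(x)).
Evaluate each component's likelihood at the observed value:
  L_I = C(16,7)·0.49^7·0.51^9 = 11440·0.00678223·0.00233417 = 0.181105
  L_II = C(16,7)·0.54^7·0.46^9 = 11440·0.0133893·0.00092219 = 0.141255
  L_III = C(16,7)·0.55^7·0.45^9 = 11440·0.0152244·0.000756681 = 0.131788
  L_IV = C(16,7)·0.56^7·0.44^9 = 11440·0.0172709·0.000618122 = 0.122128
0.038032 / 0.0381388 ≈ 0.9972

0.9972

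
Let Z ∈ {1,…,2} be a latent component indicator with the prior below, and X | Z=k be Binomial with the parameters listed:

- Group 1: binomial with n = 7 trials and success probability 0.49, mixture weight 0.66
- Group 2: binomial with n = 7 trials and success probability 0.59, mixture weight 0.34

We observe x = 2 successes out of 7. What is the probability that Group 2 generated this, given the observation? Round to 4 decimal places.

Apply Bayes' rule: the posterior for each component is proportional to its prior times its likelihood at x.
Binomial probabilities:
  f_1 = C(7,2)·0.49^2·0.51^5 = 21·0.2401·0.0345025 = 0.173965
  f_2 = C(7,2)·0.59^2·0.41^5 = 21·0.3481·0.0115856 = 0.084692
Unnormalised posteriors:
  π_1·f_1 = 0.66 × 0.173965 = 0.114817
  π_2·f_2 = 0.34 × 0.084692 = 0.0287953
Normaliser: 0.114817 + 0.0287953 = 0.143612
Responsibility of Group 2: 0.0287953 / 0.143612 ≈ 0.2005

0.2005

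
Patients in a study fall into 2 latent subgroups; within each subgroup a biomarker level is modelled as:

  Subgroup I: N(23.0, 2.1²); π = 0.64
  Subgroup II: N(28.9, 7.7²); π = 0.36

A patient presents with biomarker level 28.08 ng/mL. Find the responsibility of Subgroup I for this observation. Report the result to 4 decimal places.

P(component k | x) = w_k·f_k(x) / marginal(x), where marginal(x) = Σ_j w_j·f_j(x).
Normal densities:
  p_I = (1/(2.1·√(2π)))·exp(−(28.08−23.0)²/(2·2.1²)) = 0.189973·exp(-2.92590) = 0.0101857
  p_II = (1/(7.7·√(2π)))·exp(−(28.08−28.9)²/(2·7.7²)) = 0.051811·exp(-0.00567) = 0.0515177
Multiply by the mixture weights:
  w_I·p_I = 0.64 × 0.0101857 = 0.00651884
  w_II·p_II = 0.36 × 0.0515177 = 0.0185464
Denominator: 0.00651884 + 0.0185464 = 0.0250652
So the posterior for Subgroup I is 0.00651884 / 0.0250652 ≈ 0.2601.

0.2601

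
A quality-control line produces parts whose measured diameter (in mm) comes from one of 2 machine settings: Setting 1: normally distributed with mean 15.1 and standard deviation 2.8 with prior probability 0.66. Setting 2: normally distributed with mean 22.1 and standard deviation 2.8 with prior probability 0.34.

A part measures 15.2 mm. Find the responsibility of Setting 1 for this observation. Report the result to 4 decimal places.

Posterior ∝ prior × likelihood, so P(k | x) ∝ P(Z=k) f_k(x); normalise over all components.
Evaluate each component's likelihood at the observed value:
  L_1 = 0.142389
  L_2 = 0.00684039
Prior × likelihood for each component:
  P(Z=1)·L_1 = 0.66 × 0.142389 = 0.0939764
  P(Z=2)·L_2 = 0.34 × 0.00684039 = 0.00232573
Sum: 0.0939764 + 0.00232573 = 0.0963022
Responsibility of Setting 1: 0.0939764 / 0.0963022 ≈ 0.9758

0.9758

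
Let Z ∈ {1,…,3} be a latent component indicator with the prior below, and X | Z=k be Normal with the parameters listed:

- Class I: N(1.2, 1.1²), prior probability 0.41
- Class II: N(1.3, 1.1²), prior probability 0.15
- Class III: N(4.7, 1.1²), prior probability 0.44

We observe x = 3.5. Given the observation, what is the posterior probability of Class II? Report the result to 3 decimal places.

0.066

By Bayes' theorem, P(k | x) = π_k f_k(x) / Σ_j π_j f_j(x).
Component likelihoods at x = 3.5:
  f_I = 0.0407541
  f_II = 0.0490827
  f_III = 0.20003
Prior × likelihood for each component:
  π_I·f_I = 0.41 × 0.0407541 = 0.0167092
  π_II·f_II = 0.15 × 0.0490827 = 0.0073624
  π_III·f_III = 0.44 × 0.20003 = 0.088013
Denominator: 0.0167092 + 0.0073624 + 0.088013 = 0.112085
Responsibility of Class II: 0.0073624 / 0.112085 ≈ 0.066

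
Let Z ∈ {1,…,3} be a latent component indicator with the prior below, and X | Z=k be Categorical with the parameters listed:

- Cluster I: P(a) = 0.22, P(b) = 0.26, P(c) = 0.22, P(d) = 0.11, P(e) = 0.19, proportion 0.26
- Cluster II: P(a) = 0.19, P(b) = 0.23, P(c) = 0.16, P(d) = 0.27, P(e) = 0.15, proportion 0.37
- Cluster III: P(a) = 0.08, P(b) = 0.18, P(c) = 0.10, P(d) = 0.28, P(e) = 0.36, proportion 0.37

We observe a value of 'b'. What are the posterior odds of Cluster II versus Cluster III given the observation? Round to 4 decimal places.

Posterior odds = (π_i f_i(x)) / (π_j f_j(x)); the normalising sum cancels.
Component likelihoods at x = 'b':
  f_I = P(b | comp) = 0.26
  f_II = P(b | comp) = 0.23
  f_III = P(b | comp) = 0.18
0.0851 / 0.0666 ≈ 1.2778

1.2778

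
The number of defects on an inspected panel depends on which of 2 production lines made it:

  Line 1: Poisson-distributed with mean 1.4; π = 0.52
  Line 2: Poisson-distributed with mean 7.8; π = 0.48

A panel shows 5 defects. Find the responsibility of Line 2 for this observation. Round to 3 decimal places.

Posterior ∝ prior × likelihood, so P(k | x) ∝ w_k f_k(x); normalise over all components.
Evaluate each component's likelihood at the observed value:
  f_1 = e^(−1.4)·1.4^5/5! = 0.0110521
  f_2 = e^(−7.8)·7.8^5/5! = 0.0985814
Multiply by the mixture weights:
  w_1·f_1 = 0.52 × 0.0110521 = 0.00574712
  w_2·f_2 = 0.48 × 0.0985814 = 0.0473191
Normaliser: 0.00574712 + 0.0473191 = 0.0530662
So the posterior for Line 2 is 0.0473191 / 0.0530662 ≈ 0.892.

0.892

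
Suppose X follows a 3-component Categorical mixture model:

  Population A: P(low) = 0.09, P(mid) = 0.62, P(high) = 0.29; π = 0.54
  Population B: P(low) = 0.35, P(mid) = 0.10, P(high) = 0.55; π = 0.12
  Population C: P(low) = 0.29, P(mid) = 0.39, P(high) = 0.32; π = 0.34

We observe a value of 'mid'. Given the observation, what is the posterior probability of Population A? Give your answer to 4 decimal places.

0.6984

P(component k | x) = P(Z=k)·f_k(x) / marginal(x), where marginal(x) = Σ_j P(Z=j)·f_j(x).
Component likelihoods at x = 'mid':
  L_A = 0.62
  L_B = 0.1
  L_C = 0.39
Multiply by the mixture weights:
  P(Z=A)·L_A = 0.54 × 0.62 = 0.3348
  P(Z=B)·L_B = 0.12 × 0.1 = 0.012
  P(Z=C)·L_C = 0.34 × 0.39 = 0.1326
Normaliser: 0.3348 + 0.012 + 0.1326 = 0.4794
P(Population A | 'mid') = 0.3348 / 0.4794 ≈ 0.6984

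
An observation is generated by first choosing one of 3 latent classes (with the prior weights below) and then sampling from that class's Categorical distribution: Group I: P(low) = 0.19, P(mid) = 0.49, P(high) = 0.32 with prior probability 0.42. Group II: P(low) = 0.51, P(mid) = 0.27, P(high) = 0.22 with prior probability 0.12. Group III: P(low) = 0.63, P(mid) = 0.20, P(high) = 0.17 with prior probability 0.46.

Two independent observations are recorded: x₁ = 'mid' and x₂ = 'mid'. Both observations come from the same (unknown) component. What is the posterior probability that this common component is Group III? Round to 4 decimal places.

0.1438

P(component k | x) = π_k·f_k(x) / marginal(x), where marginal(x) = Σ_j π_j·f_j(x).
Since both observations come from the same component, the likelihood for component k is f_k(x₁)·f_k(x₂).
  p_I = [P(mid | comp) = 0.49] × [0.49] = 0.2401
  p_II = [P(mid | comp) = 0.27] × [0.27] = 0.0729
  p_III = [P(mid | comp) = 0.20] × [0.2] = 0.04
Prior × likelihood for each component:
  π_I·p_I = 0.42 × 0.2401 = 0.100842
  π_II·p_II = 0.12 × 0.0729 = 0.008748
  π_III·p_III = 0.46 × 0.04 = 0.0184
Marginal: 0.100842 + 0.008748 + 0.0184 = 0.12799
P(Group III | x₁, x₂) ≈ 0.1438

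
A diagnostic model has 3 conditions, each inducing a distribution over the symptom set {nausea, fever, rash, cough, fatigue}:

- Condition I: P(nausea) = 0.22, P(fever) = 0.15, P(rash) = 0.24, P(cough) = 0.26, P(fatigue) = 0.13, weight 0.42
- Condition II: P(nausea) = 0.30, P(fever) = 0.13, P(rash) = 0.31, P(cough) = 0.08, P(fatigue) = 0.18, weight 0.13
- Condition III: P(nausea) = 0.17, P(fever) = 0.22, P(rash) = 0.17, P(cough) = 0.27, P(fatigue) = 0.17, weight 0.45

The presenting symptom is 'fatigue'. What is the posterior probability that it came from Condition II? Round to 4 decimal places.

The responsibility of component k is P(Z=k) f_k(x) divided by Σ_j P(Z=j) f_j(x).
Categorical probabilities:
  p_I = P(fatigue | comp) = 0.13
  p_II = P(fatigue | comp) = 0.18
  p_III = P(fatigue | comp) = 0.17
Weight by the priors:
  P(Z=I)·p_I = 0.42 × 0.13 = 0.0546
  P(Z=II)·p_II = 0.13 × 0.18 = 0.0234
  P(Z=III)·p_III = 0.45 × 0.17 = 0.0765
Sum: 0.0546 + 0.0234 + 0.0765 = 0.1545
So the posterior for Condition II is 0.0234 / 0.1545 ≈ 0.1515.

0.1515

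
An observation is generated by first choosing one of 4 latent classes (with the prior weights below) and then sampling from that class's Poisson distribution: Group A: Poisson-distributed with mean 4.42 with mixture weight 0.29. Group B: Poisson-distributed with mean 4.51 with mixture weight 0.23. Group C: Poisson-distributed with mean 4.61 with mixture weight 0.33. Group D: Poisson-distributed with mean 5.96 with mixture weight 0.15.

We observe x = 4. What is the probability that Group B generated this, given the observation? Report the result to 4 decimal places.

0.2406

P(component k | x) = π_k·f_k(x) / marginal(x), where marginal(x) = Σ_j π_j·f_j(x).
Poisson probabilities:
  f_A = e^(−4.42)·4.42^4/4! = 0.19138
  f_B = e^(−4.51)·4.51^4/4! = 0.189595
  f_C = e^(−4.61)·4.61^4/4! = 0.187282
  f_D = e^(−5.96)·5.96^4/4! = 0.135637
Unnormalised posteriors:
  π_A·f_A = 0.29 × 0.19138 = 0.0555002
  π_B·f_B = 0.23 × 0.189595 = 0.0436068
  π_C·f_C = 0.33 × 0.187282 = 0.0618029
  π_D·f_D = 0.15 × 0.135637 = 0.0203456
Sum: 0.0555002 + 0.0436068 + 0.0618029 + 0.0203456 = 0.181255
P(Group B | data) ≈ 0.2406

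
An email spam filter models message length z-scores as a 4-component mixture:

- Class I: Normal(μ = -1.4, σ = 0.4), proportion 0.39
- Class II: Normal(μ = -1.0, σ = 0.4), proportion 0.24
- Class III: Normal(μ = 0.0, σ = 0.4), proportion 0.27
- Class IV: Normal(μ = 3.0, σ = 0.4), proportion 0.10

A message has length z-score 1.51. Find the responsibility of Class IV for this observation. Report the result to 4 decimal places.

0.3088

P(component k | x) = w_k·f_k(x) / marginal(x), where marginal(x) = Σ_j w_j·f_j(x).
Evaluate each component's likelihood at the observed value:
  f_I = 3.20772e-12
  f_II = 2.80894e-09
  f_III = 0.000802354
  f_IV = 0.000967824
Unnormalised posteriors:
  w_I·f_I = 0.39 × 3.20772e-12 = 1.25101e-12
  w_II·f_II = 0.24 × 2.80894e-09 = 6.74144e-10
  w_III·f_III = 0.27 × 0.000802354 = 0.000216636
  w_IV·f_IV = 0.10 × 0.000967824 = 9.67824e-05
Marginal: 1.25101e-12 + 6.74144e-10 + 0.000216636 + 9.67824e-05 = 0.000313419
So the posterior for Class IV is 9.67824e-05 / 0.000313419 ≈ 0.3088.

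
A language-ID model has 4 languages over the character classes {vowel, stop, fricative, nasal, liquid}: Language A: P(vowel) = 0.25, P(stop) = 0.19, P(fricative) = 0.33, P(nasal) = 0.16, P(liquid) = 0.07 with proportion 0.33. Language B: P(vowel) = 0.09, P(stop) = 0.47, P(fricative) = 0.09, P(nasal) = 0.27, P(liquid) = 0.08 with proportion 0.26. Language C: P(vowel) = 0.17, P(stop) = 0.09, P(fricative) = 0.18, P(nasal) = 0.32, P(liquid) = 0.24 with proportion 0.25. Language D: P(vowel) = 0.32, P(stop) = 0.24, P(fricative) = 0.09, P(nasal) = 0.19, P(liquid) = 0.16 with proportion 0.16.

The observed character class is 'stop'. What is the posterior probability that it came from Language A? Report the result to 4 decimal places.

0.2551

Apply Bayes' rule: the posterior for each component is proportional to its prior times its likelihood at x.
Component likelihoods at x = 'stop':
  L_A = P(stop | comp) = 0.19
  L_B = P(stop | comp) = 0.47
  L_C = P(stop | comp) = 0.09
  L_D = P(stop | comp) = 0.24
Prior × likelihood for each component:
  w_A·L_A = 0.33 × 0.19 = 0.0627
  w_B·L_B = 0.26 × 0.47 = 0.1222
  w_C·L_C = 0.25 × 0.09 = 0.0225
  w_D·L_D = 0.16 × 0.24 = 0.0384
Denominator: 0.0627 + 0.1222 + 0.0225 + 0.0384 = 0.2458
P(Language A | data) ≈ 0.2551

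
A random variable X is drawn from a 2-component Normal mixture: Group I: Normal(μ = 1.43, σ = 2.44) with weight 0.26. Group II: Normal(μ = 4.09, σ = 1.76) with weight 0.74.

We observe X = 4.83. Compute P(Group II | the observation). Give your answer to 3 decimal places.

0.905

P(component k | x) = P(Z=k)·f_k(x) / marginal(x), where marginal(x) = Σ_j P(Z=j)·f_j(x).
Evaluate each component's likelihood at the observed value:
  L_I = (1/(2.44·√(2π)))·exp(−(4.83−1.43)²/(2·2.44²)) = 0.163501·exp(-0.97084) = 0.0619283
  L_II = (1/(1.76·√(2π)))·exp(−(4.83−4.09)²/(2·1.76²)) = 0.226672·exp(-0.08839) = 0.207496
Weight by the priors:
  P(Z=I)·L_I = 0.26 × 0.0619283 = 0.0161014
  P(Z=II)·L_II = 0.74 × 0.207496 = 0.153547
Marginal: 0.0161014 + 0.153547 = 0.169648
Responsibility of Group II: 0.153547 / 0.169648 ≈ 0.905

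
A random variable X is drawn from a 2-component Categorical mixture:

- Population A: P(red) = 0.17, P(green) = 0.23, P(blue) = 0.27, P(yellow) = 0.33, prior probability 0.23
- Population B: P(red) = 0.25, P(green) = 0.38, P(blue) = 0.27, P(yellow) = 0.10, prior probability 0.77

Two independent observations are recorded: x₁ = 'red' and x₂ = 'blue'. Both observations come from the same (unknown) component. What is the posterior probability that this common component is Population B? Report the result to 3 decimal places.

0.831

By Bayes' theorem, P(k | x) = π_k f_k(x) / Σ_j π_j f_j(x).
Since both observations come from the same component, the likelihood for component k is f_k(x₁)·f_k(x₂).
  p_A = [P(red | comp) = 0.17] × [0.27] = 0.0459
  p_B = [P(red | comp) = 0.25] × [0.27] = 0.0675
Prior × likelihood for each component:
  π_A·p_A = 0.23 × 0.0459 = 0.010557
  π_B·p_B = 0.77 × 0.0675 = 0.051975
Denominator: 0.010557 + 0.051975 = 0.062532
P(Population B | x₁,x₂) = 0.051975 / 0.062532 ≈ 0.831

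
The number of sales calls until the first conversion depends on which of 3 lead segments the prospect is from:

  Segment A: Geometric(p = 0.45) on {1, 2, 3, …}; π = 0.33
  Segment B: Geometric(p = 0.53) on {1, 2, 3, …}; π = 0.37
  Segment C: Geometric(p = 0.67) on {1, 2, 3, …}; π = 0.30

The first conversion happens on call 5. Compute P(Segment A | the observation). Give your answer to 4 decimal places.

The responsibility of component k is π_k f_k(x) divided by Σ_j π_j f_j(x).
Geometric probabilities:
  f_A = 0.45·(1−0.45)^4 = 0.45·0.0915063 = 0.0411778
  f_B = 0.53·(1−0.53)^4 = 0.53·0.0487968 = 0.0258623
  f_C = 0.67·(1−0.67)^4 = 0.67·0.0118592 = 0.00794567
Multiply by the mixture weights:
  π_A·f_A = 0.33 × 0.0411778 = 0.0135887
  π_B·f_B = 0.37 × 0.0258623 = 0.00956905
  π_C·f_C = 0.30 × 0.00794567 = 0.0023837
Evidence: 0.0135887 + 0.00956905 + 0.0023837 = 0.0255414
So the posterior for Segment A is 0.0135887 / 0.0255414 ≈ 0.5320.

0.5320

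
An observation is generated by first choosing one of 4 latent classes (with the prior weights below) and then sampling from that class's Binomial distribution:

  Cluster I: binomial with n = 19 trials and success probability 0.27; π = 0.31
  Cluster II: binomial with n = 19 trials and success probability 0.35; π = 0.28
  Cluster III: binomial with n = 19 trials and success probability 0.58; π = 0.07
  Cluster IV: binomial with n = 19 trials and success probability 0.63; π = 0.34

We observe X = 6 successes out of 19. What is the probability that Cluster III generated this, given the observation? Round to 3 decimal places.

0.008

P(component k | x) = P(Z=k)·f_k(x) / marginal(x), where marginal(x) = Σ_j P(Z=j)·f_j(x).
Evaluate each component's likelihood at the observed value:
  L_I = C(19,6)·0.27^6·0.73^13 = 27132·0.00038742·0.0167185 = 0.175736
  L_II = C(19,6)·0.35^6·0.65^13 = 27132·0.00183827·0.00369721 = 0.184401
  L_III = C(19,6)·0.58^6·0.42^13 = 27132·0.0380687·1.26544e-05 = 0.0130705
  L_IV = C(19,6)·0.63^6·0.37^13 = 27132·0.0625235·2.43569e-06 = 0.00413188
Unnormalised posteriors:
  P(Z=I)·L_I = 0.31 × 0.175736 = 0.0544783
  P(Z=II)·L_II = 0.28 × 0.184401 = 0.0516323
  P(Z=III)·L_III = 0.07 × 0.0130705 = 0.000914932
  P(Z=IV)·L_IV = 0.34 × 0.00413188 = 0.00140484
Normaliser: 0.0544783 + 0.0516323 + 0.000914932 + 0.00140484 = 0.10843
P(Cluster III | the observation) = 0.000914932 / 0.10843 ≈ 0.008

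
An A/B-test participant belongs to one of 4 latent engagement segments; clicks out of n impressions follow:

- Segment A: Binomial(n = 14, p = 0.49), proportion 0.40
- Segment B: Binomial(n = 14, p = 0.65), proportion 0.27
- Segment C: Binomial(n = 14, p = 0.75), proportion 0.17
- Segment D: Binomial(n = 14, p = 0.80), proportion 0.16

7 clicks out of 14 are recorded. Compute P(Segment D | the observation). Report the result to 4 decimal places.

By Bayes' theorem, P(k | x) = w_k f_k(x) / Σ_j w_j f_j(x).
Component likelihoods at x = 7 clicks out of 14:
  L_A = 0.208887
  L_B = 0.108247
  L_C = 0.0279612
  L_D = 0.0092127
Multiply by the mixture weights:
  w_A·L_A = 0.40 × 0.208887 = 0.0835547
  w_B·L_B = 0.27 × 0.108247 = 0.0292268
  w_C·L_C = 0.17 × 0.0279612 = 0.00475341
  w_D·L_D = 0.16 × 0.0092127 = 0.00147403
Normaliser: 0.0835547 + 0.0292268 + 0.00475341 + 0.00147403 = 0.119009
P(Segment D | 7 clicks out of 14) = 0.00147403 / 0.119009 ≈ 0.0124

0.0124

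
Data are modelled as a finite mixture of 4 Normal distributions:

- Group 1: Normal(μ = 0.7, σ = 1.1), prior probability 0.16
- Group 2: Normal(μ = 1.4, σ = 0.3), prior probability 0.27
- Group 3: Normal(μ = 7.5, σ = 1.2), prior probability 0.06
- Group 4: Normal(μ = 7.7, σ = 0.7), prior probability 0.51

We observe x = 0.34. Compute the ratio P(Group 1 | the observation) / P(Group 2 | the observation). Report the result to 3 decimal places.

78.739

The posterior odds equal the prior odds times the likelihood ratio: (π_i/π_j)·(f_i(x)/f_j(x)).
Evaluate each component's likelihood at the observed value:
  f_1 = (1/(1.1·√(2π)))·exp(−(0.34−0.7)²/(2·1.1²)) = 0.362675·exp(-0.05355) = 0.343763
  f_2 = (1/(0.3·√(2π)))·exp(−(0.34−1.4)²/(2·0.3²)) = 1.329808·exp(-6.24222) = 0.00258718
  f_3 = (1/(1.2·√(2π)))·exp(−(0.34−7.5)²/(2·1.2²)) = 0.332452·exp(-17.80056) = 6.18082e-09
  f_4 = (1/(0.7·√(2π)))·exp(−(0.34−7.7)²/(2·0.7²)) = 0.569918·exp(-55.27510) = 5.62523e-25
0.0550021 / 0.000698538 ≈ 78.739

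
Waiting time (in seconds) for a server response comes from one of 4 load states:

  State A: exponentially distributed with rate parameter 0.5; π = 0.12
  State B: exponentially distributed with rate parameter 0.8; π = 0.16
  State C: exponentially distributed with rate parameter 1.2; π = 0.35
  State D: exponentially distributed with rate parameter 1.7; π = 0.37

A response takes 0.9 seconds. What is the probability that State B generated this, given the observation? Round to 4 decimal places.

0.1642

By Bayes' theorem, P(k | x) = π_k f_k(x) / Σ_j π_j f_j(x).
Evaluate each component's likelihood at the observed value:
  p_A = 0.318814
  p_B = 0.389402
  p_C = 0.407515
  p_D = 0.368111
Unnormalised posteriors:
  π_A·p_A = 0.12 × 0.318814 = 0.0382577
  π_B·p_B = 0.16 × 0.389402 = 0.0623043
  π_C·p_C = 0.35 × 0.407515 = 0.14263
  π_D·p_D = 0.37 × 0.368111 = 0.136201
Evidence: 0.0382577 + 0.0623043 + 0.14263 + 0.136201 = 0.379393
P(State B | the observation) = 0.0623043 / 0.379393 ≈ 0.1642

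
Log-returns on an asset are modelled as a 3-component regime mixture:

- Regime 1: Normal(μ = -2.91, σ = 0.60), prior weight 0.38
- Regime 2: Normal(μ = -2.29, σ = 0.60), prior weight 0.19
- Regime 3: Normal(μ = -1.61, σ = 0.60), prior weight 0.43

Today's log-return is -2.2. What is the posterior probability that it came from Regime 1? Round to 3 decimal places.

P(component k | x) = w_k·f_k(x) / marginal(x), where marginal(x) = Σ_j w_j·f_j(x).
Evaluate each component's likelihood at the observed value:
  f_1 = 0.330136
  f_2 = 0.657466
  f_3 = 0.410005
Weight by the priors:
  w_1·f_1 = 0.38 × 0.330136 = 0.125452
  w_2·f_2 = 0.19 × 0.657466 = 0.124918
  w_3·f_3 = 0.43 × 0.410005 = 0.176302
Marginal: 0.125452 + 0.124918 + 0.176302 = 0.426672
P(Regime 1 | -2.2) ≈ 0.294

0.294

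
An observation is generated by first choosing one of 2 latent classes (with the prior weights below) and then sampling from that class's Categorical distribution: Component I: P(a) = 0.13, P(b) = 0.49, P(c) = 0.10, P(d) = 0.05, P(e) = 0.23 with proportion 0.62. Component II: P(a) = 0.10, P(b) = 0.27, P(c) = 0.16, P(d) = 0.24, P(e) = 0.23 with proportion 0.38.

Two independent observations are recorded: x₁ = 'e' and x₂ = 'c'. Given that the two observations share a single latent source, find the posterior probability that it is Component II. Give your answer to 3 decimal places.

Posterior ∝ prior × likelihood, so P(k | x) ∝ P(Z=k) f_k(x); normalise over all components.
Since both observations come from the same component, the likelihood for component k is f_k(x₁)·f_k(x₂).
  p_I = [P(e | comp) = 0.23] × [0.1] = 0.023
  p_II = [P(e | comp) = 0.23] × [0.16] = 0.0368
Multiply by the mixture weights:
  P(Z=I)·p_I = 0.62 × 0.023 = 0.01426
  P(Z=II)·p_II = 0.38 × 0.0368 = 0.013984
Evidence: 0.01426 + 0.013984 = 0.028244
P(Component II | x₁, x₂) ≈ 0.495

0.495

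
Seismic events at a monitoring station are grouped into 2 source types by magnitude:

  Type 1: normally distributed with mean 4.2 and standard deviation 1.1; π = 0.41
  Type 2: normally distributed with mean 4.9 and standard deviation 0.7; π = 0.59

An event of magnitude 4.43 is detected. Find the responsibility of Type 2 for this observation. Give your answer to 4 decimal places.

The responsibility of component k is π_k f_k(x) divided by Σ_j π_j f_j(x).
Component likelihoods at x = 4.43:
  L_1 = 0.354833
  L_2 = 0.454903
Weight by the priors:
  π_1·L_1 = 0.41 × 0.354833 = 0.145482
  π_2·L_2 = 0.59 × 0.454903 = 0.268393
Denominator: 0.145482 + 0.268393 = 0.413874
P(Type 2 | the observation) = 0.268393 / 0.413874 ≈ 0.6485

0.6485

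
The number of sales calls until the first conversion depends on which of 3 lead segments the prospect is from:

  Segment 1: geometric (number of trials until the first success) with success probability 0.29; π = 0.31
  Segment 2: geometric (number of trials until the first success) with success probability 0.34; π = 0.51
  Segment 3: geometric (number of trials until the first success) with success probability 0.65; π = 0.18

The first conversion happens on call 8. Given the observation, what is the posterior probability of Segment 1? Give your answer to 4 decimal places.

0.4617

Posterior ∝ prior × likelihood, so P(k | x) ∝ π_k f_k(x); normalise over all components.
Geometric probabilities:
  L_1 = 0.29·(1−0.29)^7 = 0.29·0.0909512 = 0.0263758
  L_2 = 0.34·(1−0.34)^7 = 0.34·0.0545516 = 0.0185475
  L_3 = 0.65·(1−0.65)^7 = 0.65·0.000643393 = 0.000418205
Unnormalised posteriors:
  π_1·L_1 = 0.31 × 0.0263758 = 0.00817651
  π_2·L_2 = 0.51 × 0.0185475 = 0.00945925
  π_3·L_3 = 0.18 × 0.000418205 = 7.5277e-05
Normaliser: 0.00817651 + 0.00945925 + 7.5277e-05 = 0.017711
P(Segment 1 | x) = 0.00817651 / 0.017711 ≈ 0.4617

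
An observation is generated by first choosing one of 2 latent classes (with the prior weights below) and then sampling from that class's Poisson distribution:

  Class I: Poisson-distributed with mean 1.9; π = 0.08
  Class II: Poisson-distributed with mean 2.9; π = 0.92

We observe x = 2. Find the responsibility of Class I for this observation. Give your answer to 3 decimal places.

Posterior ∝ prior × likelihood, so P(k | x) ∝ π_k f_k(x); normalise over all components.
Component likelihoods at x = 2:
  f_I = 0.269971
  f_II = 0.231373
Multiply by the mixture weights:
  π_I·f_I = 0.08 × 0.269971 = 0.0215977
  π_II·f_II = 0.92 × 0.231373 = 0.212863
Normaliser: 0.0215977 + 0.212863 = 0.234461
So the posterior for Class I is 0.0215977 / 0.234461 ≈ 0.092.

0.092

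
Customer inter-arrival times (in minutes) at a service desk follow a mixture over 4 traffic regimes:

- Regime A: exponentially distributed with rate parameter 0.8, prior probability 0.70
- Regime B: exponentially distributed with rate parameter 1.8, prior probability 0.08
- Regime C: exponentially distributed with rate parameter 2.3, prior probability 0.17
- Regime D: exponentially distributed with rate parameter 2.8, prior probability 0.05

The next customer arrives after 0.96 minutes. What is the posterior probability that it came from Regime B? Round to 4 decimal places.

0.0757

P(component k | x) = π_k·f_k(x) / marginal(x), where marginal(x) = Σ_j π_j·f_j(x).
Component likelihoods at x = 0.96 minutes:
  L_A = 0.8·e^(−0.8·0.96) = 0.8·e^(−0.7680) = 0.371152
  L_B = 1.8·e^(−1.8·0.96) = 1.8·e^(−1.7280) = 0.319751
  L_C = 2.3·e^(−2.3·0.96) = 2.3·e^(−2.2080) = 0.252817
  L_D = 2.8·e^(−2.8·0.96) = 2.8·e^(−2.6880) = 0.190447
Weight by the priors:
  π_A·L_A = 0.70 × 0.371152 = 0.259806
  π_B·L_B = 0.08 × 0.319751 = 0.0255801
  π_C·L_C = 0.17 × 0.252817 = 0.0429788
  π_D·L_D = 0.05 × 0.190447 = 0.00952236
Evidence: 0.259806 + 0.0255801 + 0.0429788 + 0.00952236 = 0.337888
Responsibility of Regime B: 0.0255801 / 0.337888 ≈ 0.0757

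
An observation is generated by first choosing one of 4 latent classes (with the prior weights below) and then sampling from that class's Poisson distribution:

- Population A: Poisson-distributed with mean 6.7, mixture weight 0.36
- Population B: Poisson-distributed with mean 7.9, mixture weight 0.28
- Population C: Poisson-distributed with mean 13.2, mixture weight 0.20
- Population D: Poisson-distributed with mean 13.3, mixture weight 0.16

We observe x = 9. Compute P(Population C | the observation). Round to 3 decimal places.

0.139

Posterior ∝ prior × likelihood, so P(k | x) ∝ w_k f_k(x); normalise over all components.
Poisson probabilities:
  L_A = 0.0922863
  L_B = 0.122449
  L_C = 0.0620462
  L_D = 0.0600876
Weight by the priors:
  w_A·L_A = 0.36 × 0.0922863 = 0.0332231
  w_B·L_B = 0.28 × 0.122449 = 0.0342857
  w_C·L_C = 0.20 × 0.0620462 = 0.0124092
  w_D·L_D = 0.16 × 0.0600876 = 0.00961402
Denominator: 0.0332231 + 0.0342857 + 0.0124092 + 0.00961402 = 0.089532
Responsibility of Population C: 0.0124092 / 0.089532 ≈ 0.139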